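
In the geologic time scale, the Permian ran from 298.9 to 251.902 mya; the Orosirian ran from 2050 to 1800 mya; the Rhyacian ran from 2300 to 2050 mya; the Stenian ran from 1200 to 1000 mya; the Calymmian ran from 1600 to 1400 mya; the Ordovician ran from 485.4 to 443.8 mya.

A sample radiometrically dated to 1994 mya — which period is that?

Orosirian

1994 Ma lies between 2050 and 1800 Ma, so it falls in the Orosirian.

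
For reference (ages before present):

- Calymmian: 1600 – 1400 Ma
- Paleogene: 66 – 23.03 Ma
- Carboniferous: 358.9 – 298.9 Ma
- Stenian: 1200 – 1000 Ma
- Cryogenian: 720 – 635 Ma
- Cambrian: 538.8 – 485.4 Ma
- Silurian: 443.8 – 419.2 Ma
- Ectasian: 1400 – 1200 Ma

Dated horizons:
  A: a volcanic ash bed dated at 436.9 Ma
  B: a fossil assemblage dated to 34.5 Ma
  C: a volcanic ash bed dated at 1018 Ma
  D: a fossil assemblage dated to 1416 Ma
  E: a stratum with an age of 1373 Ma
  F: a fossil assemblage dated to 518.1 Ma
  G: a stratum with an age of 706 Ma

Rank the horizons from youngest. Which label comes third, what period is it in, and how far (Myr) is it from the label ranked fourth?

F, in the Cambrian; 187.9 million years to G

Sorted youngest-first by Ma: B (34.5), A (436.9), F (518.1), G (706), C (1018), E (1373), D (1416).
The third youngest is F at 518.1 Ma, which lies in 538.8–485.4 Ma: the Cambrian.
The fourth youngest is G at 706 Ma; separation = |518.1 − 706| = 187.9 Myr.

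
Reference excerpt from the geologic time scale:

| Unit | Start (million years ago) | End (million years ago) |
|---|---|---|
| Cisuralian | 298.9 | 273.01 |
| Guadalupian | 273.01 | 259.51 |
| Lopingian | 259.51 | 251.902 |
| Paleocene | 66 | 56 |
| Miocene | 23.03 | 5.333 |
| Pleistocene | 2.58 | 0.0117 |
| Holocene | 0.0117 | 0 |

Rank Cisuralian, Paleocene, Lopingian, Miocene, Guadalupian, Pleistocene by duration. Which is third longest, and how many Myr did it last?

Guadalupian, 13.5 million years

Start − end for each: Cisuralian 298.9 − 273.01 = 25.89; Paleocene 66 − 56 = 10; Lopingian 259.51 − 251.902 = 7.608; Miocene 23.03 − 5.333 = 17.697; Guadalupian 273.01 − 259.51 = 13.5; Pleistocene 2.58 − 0.0117 = 2.5683.
Ranking these from longest: Cisuralian > Miocene > Guadalupian > Paleocene > Lopingian > Pleistocene.
Position 3 in that ranking is Guadalupian, which lasted 13.5 Myr.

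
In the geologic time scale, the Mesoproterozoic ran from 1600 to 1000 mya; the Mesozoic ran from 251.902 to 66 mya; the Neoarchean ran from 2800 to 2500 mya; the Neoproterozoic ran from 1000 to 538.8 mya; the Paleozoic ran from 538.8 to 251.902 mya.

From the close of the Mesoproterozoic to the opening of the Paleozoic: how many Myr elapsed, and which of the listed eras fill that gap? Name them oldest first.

The Mesoproterozoic closes at 1000 Ma and the Paleozoic opens at 538.8 Ma, so the interval is 1000 − 538.8 = 461.2 Myr.
An era fits inside if it starts at or after 1000 Ma and ends at or before 538.8 Ma; oldest first that gives Neoproterozoic.

461.2 million years; Neoproterozoic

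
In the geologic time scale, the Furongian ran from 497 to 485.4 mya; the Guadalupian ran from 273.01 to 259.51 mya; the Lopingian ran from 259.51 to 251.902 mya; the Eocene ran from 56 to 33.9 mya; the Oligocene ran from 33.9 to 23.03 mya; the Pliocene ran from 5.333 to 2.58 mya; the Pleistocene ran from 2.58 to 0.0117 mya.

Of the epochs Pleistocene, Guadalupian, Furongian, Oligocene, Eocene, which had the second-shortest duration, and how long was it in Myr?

Oligocene, 10.87 million years

Durations: Pleistocene 2.5683; Guadalupian 13.5; Furongian 11.6; Oligocene 10.87; Eocene 22.1 Myr.
Sorted shortest-first: Pleistocene (2.5683), Oligocene (10.87), Furongian (11.6), Guadalupian (13.5), Eocene (22.1).
The second shortest is Oligocene at 10.87 Myr.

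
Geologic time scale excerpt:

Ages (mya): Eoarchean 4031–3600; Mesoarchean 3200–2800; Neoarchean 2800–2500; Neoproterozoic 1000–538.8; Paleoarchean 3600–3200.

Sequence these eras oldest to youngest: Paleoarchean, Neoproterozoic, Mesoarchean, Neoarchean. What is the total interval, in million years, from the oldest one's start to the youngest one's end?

Paleoarchean, Mesoarchean, Neoarchean, Neoproterozoic; total span 3061.2 Myr

Start ages (Ma): Paleoarchean 3600, Mesoarchean 3200, Neoarchean 2800, Neoproterozoic 1000.
Ordered oldest to youngest: Paleoarchean, Mesoarchean, Neoarchean, Neoproterozoic.
Span = 3600 − 538.8 = 3061.2 Myr.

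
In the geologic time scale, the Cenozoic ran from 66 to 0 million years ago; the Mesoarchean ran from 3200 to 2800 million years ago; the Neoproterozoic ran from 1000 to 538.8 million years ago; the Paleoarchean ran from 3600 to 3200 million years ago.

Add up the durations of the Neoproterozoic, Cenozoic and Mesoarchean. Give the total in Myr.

927.2 million years

Each duration: Neoproterozoic = 461.2; Cenozoic = 66; Mesoarchean = 400.
Sum: 461.2 + 66 + 400 = 927.2 Myr.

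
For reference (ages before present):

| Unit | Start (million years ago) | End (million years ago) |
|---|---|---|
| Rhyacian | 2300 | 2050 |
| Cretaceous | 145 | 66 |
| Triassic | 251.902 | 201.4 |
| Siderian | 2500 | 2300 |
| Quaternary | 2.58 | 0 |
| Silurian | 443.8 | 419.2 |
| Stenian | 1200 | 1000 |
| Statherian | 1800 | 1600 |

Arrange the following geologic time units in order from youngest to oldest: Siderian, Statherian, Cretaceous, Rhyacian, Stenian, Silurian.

Read off each span (Ma): Siderian 2500–2300; Statherian 1800–1600; Cretaceous 145–66; Rhyacian 2300–2050; Stenian 1200–1000; Silurian 443.8–419.2.
Larger Ma is older, so oldest→youngest is Siderian, Rhyacian, Statherian, Stenian, Silurian, Cretaceous; reverse it for youngest→oldest.

Cretaceous → Silurian → Stenian → Statherian → Rhyacian → Siderian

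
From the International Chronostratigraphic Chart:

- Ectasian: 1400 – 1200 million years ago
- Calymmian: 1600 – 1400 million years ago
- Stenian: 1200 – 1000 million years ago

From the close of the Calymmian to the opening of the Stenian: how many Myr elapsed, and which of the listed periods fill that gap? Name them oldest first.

The Calymmian closes at 1400 Ma and the Stenian opens at 1200 Ma, so the interval is 1400 − 1200 = 200 Myr.
A period fits inside if it starts at or after 1400 Ma and ends at or before 1200 Ma; oldest first that gives Ectasian.

200 million years; Ectasian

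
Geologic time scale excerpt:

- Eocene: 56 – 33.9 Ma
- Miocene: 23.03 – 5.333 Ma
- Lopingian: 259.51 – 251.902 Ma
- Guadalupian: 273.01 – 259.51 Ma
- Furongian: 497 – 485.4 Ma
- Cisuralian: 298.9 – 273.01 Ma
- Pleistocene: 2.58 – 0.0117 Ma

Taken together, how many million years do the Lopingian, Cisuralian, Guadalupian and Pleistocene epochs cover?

Each duration: Lopingian = 7.608; Cisuralian = 25.89; Guadalupian = 13.5; Pleistocene = 2.5683.
Sum: 7.608 + 25.89 + 13.5 + 2.5683 = 49.5663 Myr.

49.5663 million years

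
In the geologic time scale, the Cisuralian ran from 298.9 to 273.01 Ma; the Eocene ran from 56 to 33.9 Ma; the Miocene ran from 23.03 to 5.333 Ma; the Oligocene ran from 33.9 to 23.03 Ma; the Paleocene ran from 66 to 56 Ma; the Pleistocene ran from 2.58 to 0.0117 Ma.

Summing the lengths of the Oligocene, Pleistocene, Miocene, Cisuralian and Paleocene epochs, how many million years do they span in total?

Duration is start − end for each: (33.9 − 23.03) + (2.58 − 0.0117) + (23.03 − 5.333) + (298.9 − 273.01) + (66 − 56).
That is 10.87 + 2.5683 + 17.697 + 25.89 + 10, which totals 67.0253 million years.

67.0253 million years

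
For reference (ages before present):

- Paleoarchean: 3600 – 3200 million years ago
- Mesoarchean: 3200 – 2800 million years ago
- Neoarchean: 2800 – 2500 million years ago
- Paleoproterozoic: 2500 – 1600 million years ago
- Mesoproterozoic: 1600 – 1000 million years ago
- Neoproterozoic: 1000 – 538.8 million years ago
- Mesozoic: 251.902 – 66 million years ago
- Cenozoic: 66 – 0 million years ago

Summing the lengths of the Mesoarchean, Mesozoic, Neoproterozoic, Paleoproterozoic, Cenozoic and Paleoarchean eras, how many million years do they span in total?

2413.102 million years

Each duration: Mesoarchean = 400; Mesozoic = 185.902; Neoproterozoic = 461.2; Paleoproterozoic = 900; Cenozoic = 66; Paleoarchean = 400.
Sum: 400 + 185.902 + 461.2 + 900 + 66 + 400 = 2413.102 Myr.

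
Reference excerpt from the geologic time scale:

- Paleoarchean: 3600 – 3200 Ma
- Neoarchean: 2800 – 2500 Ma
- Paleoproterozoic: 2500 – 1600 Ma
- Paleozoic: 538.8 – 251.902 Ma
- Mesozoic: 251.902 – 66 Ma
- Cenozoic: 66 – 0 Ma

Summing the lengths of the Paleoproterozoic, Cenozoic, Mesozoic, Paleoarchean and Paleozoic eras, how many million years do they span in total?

Duration is start − end for each: (2500 − 1600) + (66 − 0) + (251.902 − 66) + (3600 − 3200) + (538.8 − 251.902).
That is 900 + 66 + 185.902 + 400 + 286.898, which totals 1838.8 million years.

1838.8 million years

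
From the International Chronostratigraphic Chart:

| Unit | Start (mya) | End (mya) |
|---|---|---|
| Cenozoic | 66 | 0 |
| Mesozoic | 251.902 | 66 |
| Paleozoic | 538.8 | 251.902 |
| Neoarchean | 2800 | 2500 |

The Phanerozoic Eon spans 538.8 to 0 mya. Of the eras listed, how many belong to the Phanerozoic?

3

Eras inside 538.8–0 Ma: Paleozoic, Mesozoic, Cenozoic — 3 in total.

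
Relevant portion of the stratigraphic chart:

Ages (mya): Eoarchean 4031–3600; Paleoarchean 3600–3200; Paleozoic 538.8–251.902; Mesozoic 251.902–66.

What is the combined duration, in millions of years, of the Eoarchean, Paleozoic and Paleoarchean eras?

Duration is start − end for each: (4031 − 3600) + (538.8 − 251.902) + (3600 − 3200).
That is 431 + 286.898 + 400, which totals 1117.898 million years.

1117.898 million years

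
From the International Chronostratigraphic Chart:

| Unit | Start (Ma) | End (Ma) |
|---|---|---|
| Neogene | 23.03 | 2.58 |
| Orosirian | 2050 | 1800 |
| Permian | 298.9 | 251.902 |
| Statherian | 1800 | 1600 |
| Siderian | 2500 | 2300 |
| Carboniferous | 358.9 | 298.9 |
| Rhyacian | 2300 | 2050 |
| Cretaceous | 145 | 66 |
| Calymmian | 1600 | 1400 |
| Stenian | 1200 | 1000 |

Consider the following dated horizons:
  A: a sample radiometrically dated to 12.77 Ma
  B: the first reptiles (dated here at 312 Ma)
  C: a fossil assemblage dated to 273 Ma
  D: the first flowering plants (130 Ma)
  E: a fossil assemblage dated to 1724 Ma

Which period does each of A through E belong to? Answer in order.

A: 12.77 Ma lies in 23.03–2.58 Ma, so Neogene.
B: 312 Ma lies in 358.9–298.9 Ma, so Carboniferous.
C: 273 Ma lies in 298.9–251.902 Ma, so Permian.
D: 130 Ma lies in 145–66 Ma, so Cretaceous.
E: 1724 Ma lies in 1800–1600 Ma, so Statherian.

A — Neogene; B — Carboniferous; C — Permian; D — Cretaceous; E — Statherian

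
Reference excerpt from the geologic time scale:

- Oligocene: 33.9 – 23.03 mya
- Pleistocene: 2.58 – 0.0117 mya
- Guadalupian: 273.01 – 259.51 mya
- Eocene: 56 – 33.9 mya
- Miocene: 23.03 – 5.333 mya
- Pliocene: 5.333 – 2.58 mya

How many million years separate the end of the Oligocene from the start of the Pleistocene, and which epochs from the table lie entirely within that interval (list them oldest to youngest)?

End of Oligocene = 23.03 Ma; start of Pleistocene = 2.58 Ma.
Gap = 23.03 − 2.58 = 20.45 Myr.
Epochs wholly inside 23.03–2.58 Ma: Miocene (23.03–5.333), Pliocene (5.333–2.58).

20.45 million years; Miocene, Pliocene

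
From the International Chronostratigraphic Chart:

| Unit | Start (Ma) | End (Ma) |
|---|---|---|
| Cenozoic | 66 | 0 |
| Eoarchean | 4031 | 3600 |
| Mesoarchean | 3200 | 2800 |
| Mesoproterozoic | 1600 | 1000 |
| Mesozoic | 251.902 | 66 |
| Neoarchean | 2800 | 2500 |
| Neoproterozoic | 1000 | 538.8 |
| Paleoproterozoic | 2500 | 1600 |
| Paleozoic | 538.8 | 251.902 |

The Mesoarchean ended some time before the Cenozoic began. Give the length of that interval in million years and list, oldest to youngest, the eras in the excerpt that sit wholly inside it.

2734 million years; Neoarchean, Paleoproterozoic, Mesoproterozoic, Neoproterozoic, Paleozoic, Mesozoic

End of Mesoarchean = 2800 Ma; start of Cenozoic = 66 Ma.
Gap = 2800 − 66 = 2734 Myr.
Eras wholly inside 2800–66 Ma: Neoarchean (2800–2500), Paleoproterozoic (2500–1600), Mesoproterozoic (1600–1000), Neoproterozoic (1000–538.8), Paleozoic (538.8–251.902), Mesozoic (251.902–66).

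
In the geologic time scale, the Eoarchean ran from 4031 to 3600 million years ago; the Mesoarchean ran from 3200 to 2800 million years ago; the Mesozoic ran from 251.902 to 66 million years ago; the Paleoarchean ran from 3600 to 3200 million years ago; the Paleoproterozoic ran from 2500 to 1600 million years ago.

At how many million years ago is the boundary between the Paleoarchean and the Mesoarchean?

The Paleoarchean ends and the Mesoarchean begins at 3200 million years ago.

3200 million years ago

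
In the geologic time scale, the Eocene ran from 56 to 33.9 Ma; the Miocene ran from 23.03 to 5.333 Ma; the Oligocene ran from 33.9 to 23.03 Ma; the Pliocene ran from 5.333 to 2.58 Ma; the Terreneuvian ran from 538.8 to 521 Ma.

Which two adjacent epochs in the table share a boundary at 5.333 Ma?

Miocene and Pliocene

The Miocene ends at 5.333 Ma and the Pliocene begins at 5.333 Ma, so they share that boundary.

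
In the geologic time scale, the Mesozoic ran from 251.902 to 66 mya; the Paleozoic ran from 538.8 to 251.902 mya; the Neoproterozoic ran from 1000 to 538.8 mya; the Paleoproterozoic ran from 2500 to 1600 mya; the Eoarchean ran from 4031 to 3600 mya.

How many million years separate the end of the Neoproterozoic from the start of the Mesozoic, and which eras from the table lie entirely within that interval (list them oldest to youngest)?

The Neoproterozoic closes at 538.8 Ma and the Mesozoic opens at 251.902 Ma, so the interval is 538.8 − 251.902 = 286.898 Myr.
An era fits inside if it starts at or after 538.8 Ma and ends at or before 251.902 Ma; oldest first that gives Paleozoic.

286.898 million years; Paleozoic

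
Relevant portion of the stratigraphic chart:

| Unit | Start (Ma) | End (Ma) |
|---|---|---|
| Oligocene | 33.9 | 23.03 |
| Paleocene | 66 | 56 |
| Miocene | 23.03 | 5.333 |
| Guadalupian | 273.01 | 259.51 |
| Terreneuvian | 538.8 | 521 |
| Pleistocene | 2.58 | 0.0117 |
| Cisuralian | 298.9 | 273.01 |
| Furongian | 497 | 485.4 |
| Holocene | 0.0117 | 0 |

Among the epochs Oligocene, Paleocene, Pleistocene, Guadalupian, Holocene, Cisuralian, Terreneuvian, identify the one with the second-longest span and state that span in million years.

Terreneuvian, 17.8 million years

Start − end for each: Oligocene 33.9 − 23.03 = 10.87; Paleocene 66 − 56 = 10; Pleistocene 2.58 − 0.0117 = 2.5683; Guadalupian 273.01 − 259.51 = 13.5; Holocene 0.0117 − 0 = 0.0117; Cisuralian 298.9 − 273.01 = 25.89; Terreneuvian 538.8 − 521 = 17.8.
Ranking these from longest: Cisuralian > Terreneuvian > Guadalupian > Oligocene > Paleocene > Pleistocene > Holocene.
Position 2 in that ranking is Terreneuvian, which lasted 17.8 Myr.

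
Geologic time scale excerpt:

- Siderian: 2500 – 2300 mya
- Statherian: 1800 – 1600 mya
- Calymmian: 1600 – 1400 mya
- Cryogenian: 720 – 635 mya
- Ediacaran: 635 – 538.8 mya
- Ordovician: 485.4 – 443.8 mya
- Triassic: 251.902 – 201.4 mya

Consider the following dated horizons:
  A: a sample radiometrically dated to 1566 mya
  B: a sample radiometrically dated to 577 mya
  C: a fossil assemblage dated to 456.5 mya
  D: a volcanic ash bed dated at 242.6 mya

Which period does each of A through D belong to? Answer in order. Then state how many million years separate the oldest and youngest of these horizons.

Match each age against the start–end ranges in the excerpt: A = 1566 Ma → Calymmian (1600–1400); B = 577 Ma → Ediacaran (635–538.8); C = 456.5 Ma → Ordovician (485.4–443.8); D = 242.6 Ma → Triassic (251.902–201.4).
The largest age is 1566 Ma and the smallest is 242.6 Ma; their difference is 1323.4 Myr.

A — Calymmian; B — Ediacaran; C — Ordovician; D — Triassic; span 1323.4 million years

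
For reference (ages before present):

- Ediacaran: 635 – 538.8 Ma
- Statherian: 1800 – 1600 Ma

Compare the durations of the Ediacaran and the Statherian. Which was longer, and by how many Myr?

Ediacaran: 635 − 538.8 = 96.2 Myr.
Statherian: 1800 − 1600 = 200 Myr.
Difference: 200 − 96.2 = 103.8 Myr, so the Statherian was longer.

Statherian, by 103.8 million years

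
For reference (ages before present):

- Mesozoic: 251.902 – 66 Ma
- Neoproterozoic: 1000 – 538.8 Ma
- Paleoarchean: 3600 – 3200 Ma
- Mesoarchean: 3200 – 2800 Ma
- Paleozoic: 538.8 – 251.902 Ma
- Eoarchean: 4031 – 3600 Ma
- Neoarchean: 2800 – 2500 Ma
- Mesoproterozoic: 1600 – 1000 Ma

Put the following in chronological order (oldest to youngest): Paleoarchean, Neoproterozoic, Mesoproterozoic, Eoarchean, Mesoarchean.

Read off each span (Ma): Paleoarchean 3600–3200; Neoproterozoic 1000–538.8; Mesoproterozoic 1600–1000; Eoarchean 4031–3600; Mesoarchean 3200–2800.
Larger Ma is older, so oldest→youngest is Eoarchean, Paleoarchean, Mesoarchean, Mesoproterozoic, Neoproterozoic.

Eoarchean → Paleoarchean → Mesoarchean → Mesoproterozoic → Neoproterozoic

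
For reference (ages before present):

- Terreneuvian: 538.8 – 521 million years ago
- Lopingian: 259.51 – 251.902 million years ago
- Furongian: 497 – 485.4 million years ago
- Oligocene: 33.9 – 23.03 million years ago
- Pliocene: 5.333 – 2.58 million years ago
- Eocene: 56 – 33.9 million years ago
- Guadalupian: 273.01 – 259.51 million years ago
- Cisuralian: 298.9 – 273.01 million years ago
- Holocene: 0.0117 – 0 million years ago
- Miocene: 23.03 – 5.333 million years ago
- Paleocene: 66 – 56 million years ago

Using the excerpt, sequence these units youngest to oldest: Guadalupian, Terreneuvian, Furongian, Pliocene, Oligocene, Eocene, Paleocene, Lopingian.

Read off each span (Ma): Guadalupian 273.01–259.51; Terreneuvian 538.8–521; Furongian 497–485.4; Pliocene 5.333–2.58; Oligocene 33.9–23.03; Eocene 56–33.9; Paleocene 66–56; Lopingian 259.51–251.902.
Larger Ma is older, so oldest→youngest is Terreneuvian, Furongian, Guadalupian, Lopingian, Paleocene, Eocene, Oligocene, Pliocene; reverse it for youngest→oldest.

Pliocene → Oligocene → Eocene → Paleocene → Lopingian → Guadalupian → Furongian → Terreneuvian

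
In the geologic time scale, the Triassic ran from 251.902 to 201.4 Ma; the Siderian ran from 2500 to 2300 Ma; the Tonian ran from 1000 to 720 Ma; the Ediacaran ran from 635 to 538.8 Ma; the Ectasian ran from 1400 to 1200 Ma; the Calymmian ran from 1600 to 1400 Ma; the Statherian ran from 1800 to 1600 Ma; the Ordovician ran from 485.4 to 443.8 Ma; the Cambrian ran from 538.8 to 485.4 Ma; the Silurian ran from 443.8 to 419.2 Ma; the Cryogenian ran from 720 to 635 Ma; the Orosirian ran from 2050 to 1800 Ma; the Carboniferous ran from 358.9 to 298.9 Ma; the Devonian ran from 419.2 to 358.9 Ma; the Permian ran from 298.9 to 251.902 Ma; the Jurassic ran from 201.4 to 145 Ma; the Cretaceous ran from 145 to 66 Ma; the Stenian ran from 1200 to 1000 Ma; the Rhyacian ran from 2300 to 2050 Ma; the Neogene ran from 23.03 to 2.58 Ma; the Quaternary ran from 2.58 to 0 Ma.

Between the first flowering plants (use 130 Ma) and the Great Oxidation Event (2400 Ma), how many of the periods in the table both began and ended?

17

2400 Ma sits inside the Siderian (2500–2300) and 130 Ma inside the Cretaceous (145–66); neither of those is wholly between the two dates.
The listed periods lying completely between them are Rhyacian, Orosirian, Statherian, Calymmian, Ectasian, Stenian, Tonian, Cryogenian, Ediacaran, Cambrian, Ordovician, Silurian, Devonian, Carboniferous, Permian, Triassic, Jurassic — 17 in all.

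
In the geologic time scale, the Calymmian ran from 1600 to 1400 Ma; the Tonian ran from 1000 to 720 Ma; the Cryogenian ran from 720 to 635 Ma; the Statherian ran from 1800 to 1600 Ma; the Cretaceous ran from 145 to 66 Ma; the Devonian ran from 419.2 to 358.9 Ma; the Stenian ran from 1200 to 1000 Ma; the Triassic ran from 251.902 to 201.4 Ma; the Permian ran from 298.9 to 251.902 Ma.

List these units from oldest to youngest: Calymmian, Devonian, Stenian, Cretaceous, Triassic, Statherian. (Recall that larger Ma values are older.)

Statherian, Calymmian, Stenian, Devonian, Triassic, Cretaceous

Sorting by start age (descending Ma, since larger Ma = older): Statherian start 1800, Calymmian start 1600, Stenian start 1200, Devonian start 419.2, Triassic start 251.902, Cretaceous start 145.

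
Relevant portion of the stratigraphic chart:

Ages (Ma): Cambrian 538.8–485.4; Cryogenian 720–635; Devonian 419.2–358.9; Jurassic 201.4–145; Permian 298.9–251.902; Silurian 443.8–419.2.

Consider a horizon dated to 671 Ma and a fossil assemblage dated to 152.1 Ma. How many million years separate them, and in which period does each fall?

Elapsed time: 671 − 152.1 = 518.9 Myr.
671 Ma lies within 720–635 Ma: Cryogenian.
152.1 Ma lies within 201.4–145 Ma: Jurassic.

518.9 million years apart; the first in the Cryogenian, the second in the Jurassic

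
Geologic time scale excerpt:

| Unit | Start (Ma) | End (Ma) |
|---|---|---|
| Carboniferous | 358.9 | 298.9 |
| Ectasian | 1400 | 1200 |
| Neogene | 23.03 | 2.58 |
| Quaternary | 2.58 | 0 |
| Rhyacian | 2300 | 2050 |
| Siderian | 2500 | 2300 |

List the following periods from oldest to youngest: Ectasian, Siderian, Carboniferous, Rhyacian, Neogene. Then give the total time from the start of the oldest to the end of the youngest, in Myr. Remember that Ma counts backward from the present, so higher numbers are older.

Start ages (Ma): Siderian 2500, Rhyacian 2300, Ectasian 1400, Carboniferous 358.9, Neogene 23.03.
Ordered oldest to youngest: Siderian, Rhyacian, Ectasian, Carboniferous, Neogene.
Span = 2500 − 2.58 = 2497.42 Myr.

Siderian, Rhyacian, Ectasian, Carboniferous, Neogene; total span 2497.42 Myr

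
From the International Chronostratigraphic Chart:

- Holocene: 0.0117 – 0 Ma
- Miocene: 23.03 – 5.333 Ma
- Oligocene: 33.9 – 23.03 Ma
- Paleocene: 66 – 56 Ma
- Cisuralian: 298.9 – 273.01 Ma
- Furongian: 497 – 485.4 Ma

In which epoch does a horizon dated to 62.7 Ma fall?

Paleocene

62.7 Ma lies between 66 and 56 Ma, so it falls in the Paleocene.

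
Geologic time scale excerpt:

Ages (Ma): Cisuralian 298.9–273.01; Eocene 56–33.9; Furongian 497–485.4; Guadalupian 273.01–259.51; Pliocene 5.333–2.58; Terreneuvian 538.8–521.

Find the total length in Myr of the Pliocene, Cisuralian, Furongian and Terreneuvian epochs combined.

Duration is start − end for each: (5.333 − 2.58) + (298.9 − 273.01) + (497 − 485.4) + (538.8 − 521).
That is 2.753 + 25.89 + 11.6 + 17.8, which totals 58.043 million years.

58.043 million years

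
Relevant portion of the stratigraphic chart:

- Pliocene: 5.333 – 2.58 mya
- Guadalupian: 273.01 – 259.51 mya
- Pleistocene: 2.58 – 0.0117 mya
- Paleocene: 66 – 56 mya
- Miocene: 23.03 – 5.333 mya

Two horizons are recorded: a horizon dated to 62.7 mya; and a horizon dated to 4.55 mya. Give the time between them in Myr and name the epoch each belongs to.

58.15 million years apart; the first in the Paleocene, the second in the Pliocene

Elapsed time: 62.7 − 4.55 = 58.15 Myr.
62.7 Ma lies within 66–56 Ma: Paleocene.
4.55 Ma lies within 5.333–2.58 Ma: Pliocene.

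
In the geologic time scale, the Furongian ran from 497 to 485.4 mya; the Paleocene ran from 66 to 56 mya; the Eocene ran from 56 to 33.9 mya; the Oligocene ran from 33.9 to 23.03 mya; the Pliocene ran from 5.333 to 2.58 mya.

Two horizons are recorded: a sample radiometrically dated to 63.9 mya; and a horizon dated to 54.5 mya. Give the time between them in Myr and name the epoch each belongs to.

Elapsed time: 63.9 − 54.5 = 9.4 Myr.
63.9 Ma lies within 66–56 Ma: Paleocene.
54.5 Ma lies within 56–33.9 Ma: Eocene.

9.4 million years apart; the first in the Paleocene, the second in the Eocene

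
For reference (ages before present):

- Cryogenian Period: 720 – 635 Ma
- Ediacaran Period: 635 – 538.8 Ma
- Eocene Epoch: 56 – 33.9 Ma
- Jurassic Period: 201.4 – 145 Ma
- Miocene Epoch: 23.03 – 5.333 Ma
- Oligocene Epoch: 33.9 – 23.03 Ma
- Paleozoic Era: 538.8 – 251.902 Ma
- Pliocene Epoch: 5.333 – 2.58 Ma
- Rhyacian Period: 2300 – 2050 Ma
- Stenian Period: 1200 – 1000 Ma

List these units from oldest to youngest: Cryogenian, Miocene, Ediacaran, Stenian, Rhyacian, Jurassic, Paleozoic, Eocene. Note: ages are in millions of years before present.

Read off each span (Ma): Cryogenian 720–635; Miocene 23.03–5.333; Ediacaran 635–538.8; Stenian 1200–1000; Rhyacian 2300–2050; Jurassic 201.4–145; Paleozoic 538.8–251.902; Eocene 56–33.9.
Larger Ma is older, so oldest→youngest is Rhyacian, Stenian, Cryogenian, Ediacaran, Paleozoic, Jurassic, Eocene, Miocene.

Rhyacian, Stenian, Cryogenian, Ediacaran, Paleozoic, Jurassic, Eocene, Miocene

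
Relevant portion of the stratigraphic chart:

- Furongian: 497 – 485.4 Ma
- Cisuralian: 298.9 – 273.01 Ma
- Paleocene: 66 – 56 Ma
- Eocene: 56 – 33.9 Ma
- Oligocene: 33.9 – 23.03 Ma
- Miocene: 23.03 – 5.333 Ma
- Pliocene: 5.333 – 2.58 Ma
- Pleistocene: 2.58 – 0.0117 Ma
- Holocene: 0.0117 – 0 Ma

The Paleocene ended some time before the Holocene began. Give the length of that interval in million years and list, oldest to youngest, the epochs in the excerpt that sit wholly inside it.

55.9883 million years; Eocene, Oligocene, Miocene, Pliocene, Pleistocene

End of Paleocene = 56 Ma; start of Holocene = 0.0117 Ma.
Gap = 56 − 0.0117 = 55.9883 Myr.
Epochs wholly inside 56–0.0117 Ma: Eocene (56–33.9), Oligocene (33.9–23.03), Miocene (23.03–5.333), Pliocene (5.333–2.58), Pleistocene (2.58–0.0117).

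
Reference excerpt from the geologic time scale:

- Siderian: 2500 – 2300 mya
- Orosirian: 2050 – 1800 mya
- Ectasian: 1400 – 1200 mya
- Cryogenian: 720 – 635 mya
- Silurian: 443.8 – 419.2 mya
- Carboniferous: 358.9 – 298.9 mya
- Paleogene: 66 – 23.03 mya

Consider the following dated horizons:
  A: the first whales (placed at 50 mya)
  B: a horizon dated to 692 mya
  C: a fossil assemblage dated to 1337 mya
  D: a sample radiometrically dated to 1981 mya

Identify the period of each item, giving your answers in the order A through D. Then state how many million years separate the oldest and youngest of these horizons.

A: 50 Ma lies in 66–23.03 Ma, so Paleogene.
B: 692 Ma lies in 720–635 Ma, so Cryogenian.
C: 1337 Ma lies in 1400–1200 Ma, so Ectasian.
D: 1981 Ma lies in 2050–1800 Ma, so Orosirian.
Oldest = 1981 Ma, youngest = 50 Ma → span 1931 Myr.

A — Paleogene; B — Cryogenian; C — Ectasian; D — Orosirian; span 1931 million years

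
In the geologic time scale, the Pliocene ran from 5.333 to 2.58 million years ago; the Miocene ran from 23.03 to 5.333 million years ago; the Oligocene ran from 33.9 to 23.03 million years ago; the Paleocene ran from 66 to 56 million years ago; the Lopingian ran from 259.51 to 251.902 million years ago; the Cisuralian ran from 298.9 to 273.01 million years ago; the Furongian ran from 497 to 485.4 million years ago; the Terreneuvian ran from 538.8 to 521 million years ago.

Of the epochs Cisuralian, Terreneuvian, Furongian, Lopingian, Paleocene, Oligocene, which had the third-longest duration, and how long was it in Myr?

Furongian, 11.6 million years

Durations: Cisuralian 25.89; Terreneuvian 17.8; Furongian 11.6; Lopingian 7.608; Paleocene 10; Oligocene 10.87 Myr.
Sorted longest-first: Cisuralian (25.89), Terreneuvian (17.8), Furongian (11.6), Oligocene (10.87), Paleocene (10), Lopingian (7.608).
The third longest is Furongian at 11.6 Myr.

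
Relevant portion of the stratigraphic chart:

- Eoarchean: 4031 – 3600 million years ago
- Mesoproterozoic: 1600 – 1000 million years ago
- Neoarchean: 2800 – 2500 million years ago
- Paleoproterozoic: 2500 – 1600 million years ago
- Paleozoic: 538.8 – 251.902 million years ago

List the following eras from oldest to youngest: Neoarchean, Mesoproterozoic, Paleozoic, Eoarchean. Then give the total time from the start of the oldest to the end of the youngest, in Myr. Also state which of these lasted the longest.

Eoarchean → Neoarchean → Mesoproterozoic → Paleozoic; total span 3779.098 Myr; longest is Mesoproterozoic

Start ages (Ma): Eoarchean 4031, Neoarchean 2800, Mesoproterozoic 1600, Paleozoic 538.8.
Ordered oldest to youngest: Eoarchean, Neoarchean, Mesoproterozoic, Paleozoic.
Span = 4031 − 251.902 = 3779.098 Myr.
Durations: Eoarchean 431, Paleozoic 286.898, Mesoproterozoic 600, Neoarchean 300 → longest is Mesoproterozoic (600 Myr).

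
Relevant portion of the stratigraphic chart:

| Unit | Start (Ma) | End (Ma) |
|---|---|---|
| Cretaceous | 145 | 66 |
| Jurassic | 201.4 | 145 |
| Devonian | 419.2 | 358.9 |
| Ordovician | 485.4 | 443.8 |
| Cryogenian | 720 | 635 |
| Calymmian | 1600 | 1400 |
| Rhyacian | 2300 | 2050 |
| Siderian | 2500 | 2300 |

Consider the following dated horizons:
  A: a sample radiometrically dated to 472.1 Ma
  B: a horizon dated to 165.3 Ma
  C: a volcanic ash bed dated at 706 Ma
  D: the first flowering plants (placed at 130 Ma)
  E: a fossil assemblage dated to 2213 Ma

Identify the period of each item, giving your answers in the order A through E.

A: 472.1 Ma lies in 485.4–443.8 Ma, so Ordovician.
B: 165.3 Ma lies in 201.4–145 Ma, so Jurassic.
C: 706 Ma lies in 720–635 Ma, so Cryogenian.
D: 130 Ma lies in 145–66 Ma, so Cretaceous.
E: 2213 Ma lies in 2300–2050 Ma, so Rhyacian.

A — Ordovician; B — Jurassic; C — Cryogenian; D — Cretaceous; E — Rhyacian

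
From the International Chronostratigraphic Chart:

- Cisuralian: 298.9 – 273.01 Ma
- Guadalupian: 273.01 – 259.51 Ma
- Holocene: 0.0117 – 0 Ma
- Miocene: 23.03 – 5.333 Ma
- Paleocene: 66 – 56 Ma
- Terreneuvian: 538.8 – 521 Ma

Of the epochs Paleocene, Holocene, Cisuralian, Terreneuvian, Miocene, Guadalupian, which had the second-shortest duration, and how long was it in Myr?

Start − end for each: Paleocene 66 − 56 = 10; Holocene 0.0117 − 0 = 0.0117; Cisuralian 298.9 − 273.01 = 25.89; Terreneuvian 538.8 − 521 = 17.8; Miocene 23.03 − 5.333 = 17.697; Guadalupian 273.01 − 259.51 = 13.5.
Ranking these from shortest: Holocene < Paleocene < Guadalupian < Miocene < Terreneuvian < Cisuralian.
Position 2 in that ranking is Paleocene, which lasted 10 Myr.

Paleocene, 10 million years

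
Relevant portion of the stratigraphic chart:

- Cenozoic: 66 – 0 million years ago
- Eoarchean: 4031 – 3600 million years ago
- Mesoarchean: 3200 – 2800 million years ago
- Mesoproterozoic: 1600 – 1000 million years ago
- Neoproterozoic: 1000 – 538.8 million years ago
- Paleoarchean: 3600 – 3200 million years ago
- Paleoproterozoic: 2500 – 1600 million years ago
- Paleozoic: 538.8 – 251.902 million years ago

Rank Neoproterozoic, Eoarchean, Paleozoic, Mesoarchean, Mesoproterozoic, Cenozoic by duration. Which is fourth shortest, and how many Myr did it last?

Eoarchean, 431 million years

Start − end for each: Neoproterozoic 1000 − 538.8 = 461.2; Eoarchean 4031 − 3600 = 431; Paleozoic 538.8 − 251.902 = 286.898; Mesoarchean 3200 − 2800 = 400; Mesoproterozoic 1600 − 1000 = 600; Cenozoic 66 − 0 = 66.
Ranking these from shortest: Cenozoic < Paleozoic < Mesoarchean < Eoarchean < Neoproterozoic < Mesoproterozoic.
Position 4 in that ranking is Eoarchean, which lasted 431 Myr.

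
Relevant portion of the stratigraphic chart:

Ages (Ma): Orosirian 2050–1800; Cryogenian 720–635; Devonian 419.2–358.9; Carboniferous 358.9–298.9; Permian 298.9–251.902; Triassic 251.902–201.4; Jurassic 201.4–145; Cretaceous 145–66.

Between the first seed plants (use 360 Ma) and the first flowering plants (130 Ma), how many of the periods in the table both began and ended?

The older date is 360 Ma and the younger is 130 Ma.
Periods with start < 360 and end > 130 Ma: Carboniferous (358.9–298.9), Permian (298.9–251.902), Triassic (251.902–201.4), Jurassic (201.4–145).
That is 4 complete periods.

4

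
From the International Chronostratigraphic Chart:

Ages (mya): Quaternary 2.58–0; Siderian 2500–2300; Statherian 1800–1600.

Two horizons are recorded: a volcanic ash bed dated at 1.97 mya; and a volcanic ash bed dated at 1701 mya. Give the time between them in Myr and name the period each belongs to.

1699.03 million years apart; the first in the Quaternary, the second in the Statherian

Elapsed time: 1701 − 1.97 = 1699.03 Myr.
1.97 Ma lies within 2.58–0 Ma: Quaternary.
1701 Ma lies within 1800–1600 Ma: Statherian.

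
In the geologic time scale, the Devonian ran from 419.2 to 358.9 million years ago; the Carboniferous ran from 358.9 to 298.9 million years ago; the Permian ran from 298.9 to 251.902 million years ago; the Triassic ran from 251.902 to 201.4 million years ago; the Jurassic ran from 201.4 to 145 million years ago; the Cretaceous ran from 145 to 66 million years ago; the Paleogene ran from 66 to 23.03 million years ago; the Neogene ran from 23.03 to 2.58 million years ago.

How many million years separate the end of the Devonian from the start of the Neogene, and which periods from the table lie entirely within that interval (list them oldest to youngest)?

The Devonian closes at 358.9 Ma and the Neogene opens at 23.03 Ma, so the interval is 358.9 − 23.03 = 335.87 Myr.
A period fits inside if it starts at or after 358.9 Ma and ends at or before 23.03 Ma; oldest first that gives Carboniferous, Permian, Triassic, Jurassic, Cretaceous, Paleogene.

335.87 million years; Carboniferous, Permian, Triassic, Jurassic, Cretaceous, Paleogene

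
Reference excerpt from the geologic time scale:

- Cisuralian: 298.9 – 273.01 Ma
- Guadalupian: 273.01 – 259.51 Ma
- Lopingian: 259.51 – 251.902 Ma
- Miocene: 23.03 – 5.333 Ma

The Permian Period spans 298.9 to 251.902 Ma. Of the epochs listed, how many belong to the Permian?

Epochs inside 298.9–251.902 Ma: Cisuralian, Guadalupian, Lopingian — 3 in total.

3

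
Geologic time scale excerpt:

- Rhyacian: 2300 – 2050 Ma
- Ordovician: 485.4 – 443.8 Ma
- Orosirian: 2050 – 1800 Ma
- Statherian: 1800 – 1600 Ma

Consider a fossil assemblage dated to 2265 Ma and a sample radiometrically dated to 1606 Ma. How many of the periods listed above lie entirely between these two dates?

1

2265 Ma sits inside the Rhyacian (2300–2050) and 1606 Ma inside the Statherian (1800–1600); neither of those is wholly between the two dates.
The listed periods lying completely between them are Orosirian — 1 in all.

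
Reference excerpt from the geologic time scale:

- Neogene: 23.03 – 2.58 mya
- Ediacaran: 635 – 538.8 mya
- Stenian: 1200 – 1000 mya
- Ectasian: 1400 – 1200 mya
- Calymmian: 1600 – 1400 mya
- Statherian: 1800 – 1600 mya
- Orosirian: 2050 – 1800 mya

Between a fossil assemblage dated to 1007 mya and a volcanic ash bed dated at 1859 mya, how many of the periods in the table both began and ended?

3

The older date is 1859 Ma and the younger is 1007 Ma.
Periods with start < 1859 and end > 1007 Ma: Statherian (1800–1600), Calymmian (1600–1400), Ectasian (1400–1200).
That is 3 complete periods.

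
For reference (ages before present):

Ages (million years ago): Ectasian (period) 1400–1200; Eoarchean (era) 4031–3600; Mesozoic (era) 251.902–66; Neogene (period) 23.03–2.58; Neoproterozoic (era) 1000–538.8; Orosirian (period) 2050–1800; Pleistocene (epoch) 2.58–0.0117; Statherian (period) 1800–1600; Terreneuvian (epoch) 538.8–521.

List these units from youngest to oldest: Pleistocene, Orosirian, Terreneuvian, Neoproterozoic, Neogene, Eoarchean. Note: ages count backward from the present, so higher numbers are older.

Pleistocene, Neogene, Terreneuvian, Neoproterozoic, Orosirian, Eoarchean

The oldest of these is Eoarchean (starts 4031 Ma) and the youngest is Pleistocene (ends 0.0117 Ma).
In between, by decreasing start age: Orosirian (2050), Neoproterozoic (1000), Terreneuvian (538.8), Neogene (23.03).
Listing youngest first means reversing that sequence.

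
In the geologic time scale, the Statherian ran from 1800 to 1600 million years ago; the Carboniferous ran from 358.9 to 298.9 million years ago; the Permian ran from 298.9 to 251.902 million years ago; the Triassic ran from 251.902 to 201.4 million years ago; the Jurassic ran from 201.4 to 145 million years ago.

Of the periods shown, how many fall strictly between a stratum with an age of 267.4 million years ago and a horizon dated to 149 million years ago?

1

267.4 Ma sits inside the Permian (298.9–251.902) and 149 Ma inside the Jurassic (201.4–145); neither of those is wholly between the two dates.
The listed periods lying completely between them are Triassic — 1 in all.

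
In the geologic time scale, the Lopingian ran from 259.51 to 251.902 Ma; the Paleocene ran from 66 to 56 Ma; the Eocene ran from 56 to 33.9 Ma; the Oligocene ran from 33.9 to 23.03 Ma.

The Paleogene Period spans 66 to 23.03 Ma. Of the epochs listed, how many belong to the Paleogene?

Epochs inside 66–23.03 Ma: Paleocene, Eocene, Oligocene — 3 in total.

3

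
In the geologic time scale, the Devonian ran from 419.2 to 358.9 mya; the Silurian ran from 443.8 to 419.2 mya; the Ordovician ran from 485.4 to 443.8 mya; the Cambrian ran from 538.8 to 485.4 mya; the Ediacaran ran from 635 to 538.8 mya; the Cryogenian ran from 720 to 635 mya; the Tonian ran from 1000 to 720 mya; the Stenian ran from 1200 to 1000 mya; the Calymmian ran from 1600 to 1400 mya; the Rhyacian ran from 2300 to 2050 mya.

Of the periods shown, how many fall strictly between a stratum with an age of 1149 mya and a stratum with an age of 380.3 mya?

1149 Ma sits inside the Stenian (1200–1000) and 380.3 Ma inside the Devonian (419.2–358.9); neither of those is wholly between the two dates.
The listed periods lying completely between them are Tonian, Cryogenian, Ediacaran, Cambrian, Ordovician, Silurian — 6 in all.

6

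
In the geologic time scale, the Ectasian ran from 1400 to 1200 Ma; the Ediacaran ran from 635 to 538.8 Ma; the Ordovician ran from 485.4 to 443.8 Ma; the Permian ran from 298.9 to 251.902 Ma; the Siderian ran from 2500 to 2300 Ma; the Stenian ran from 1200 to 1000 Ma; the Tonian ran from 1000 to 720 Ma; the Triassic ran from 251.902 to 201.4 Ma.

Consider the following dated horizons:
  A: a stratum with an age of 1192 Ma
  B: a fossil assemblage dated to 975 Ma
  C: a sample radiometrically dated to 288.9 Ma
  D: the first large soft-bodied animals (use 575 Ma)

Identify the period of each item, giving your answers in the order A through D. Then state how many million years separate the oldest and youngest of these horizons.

A — Stenian; B — Tonian; C — Permian; D — Ediacaran; span 903.1 million years

A: 1192 Ma lies in 1200–1000 Ma, so Stenian.
B: 975 Ma lies in 1000–720 Ma, so Tonian.
C: 288.9 Ma lies in 298.9–251.902 Ma, so Permian.
D: 575 Ma lies in 635–538.8 Ma, so Ediacaran.
Oldest = 1192 Ma, youngest = 288.9 Ma → span 903.1 Myr.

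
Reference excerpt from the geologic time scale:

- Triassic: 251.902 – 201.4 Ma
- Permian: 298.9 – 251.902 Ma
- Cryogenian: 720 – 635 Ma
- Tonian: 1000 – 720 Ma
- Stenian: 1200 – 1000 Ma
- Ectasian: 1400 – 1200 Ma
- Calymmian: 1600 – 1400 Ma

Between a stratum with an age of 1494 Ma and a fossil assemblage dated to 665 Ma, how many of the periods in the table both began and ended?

1494 Ma sits inside the Calymmian (1600–1400) and 665 Ma inside the Cryogenian (720–635); neither of those is wholly between the two dates.
The listed periods lying completely between them are Ectasian, Stenian, Tonian — 3 in all.

3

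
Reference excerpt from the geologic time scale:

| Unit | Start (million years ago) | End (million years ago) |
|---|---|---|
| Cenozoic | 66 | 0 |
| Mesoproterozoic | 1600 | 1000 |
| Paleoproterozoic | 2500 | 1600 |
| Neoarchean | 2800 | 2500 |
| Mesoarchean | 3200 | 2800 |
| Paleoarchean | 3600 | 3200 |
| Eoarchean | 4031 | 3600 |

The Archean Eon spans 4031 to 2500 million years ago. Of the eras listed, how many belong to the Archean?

Eras inside 4031–2500 Ma: Eoarchean, Paleoarchean, Mesoarchean, Neoarchean — 4 in total.

4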